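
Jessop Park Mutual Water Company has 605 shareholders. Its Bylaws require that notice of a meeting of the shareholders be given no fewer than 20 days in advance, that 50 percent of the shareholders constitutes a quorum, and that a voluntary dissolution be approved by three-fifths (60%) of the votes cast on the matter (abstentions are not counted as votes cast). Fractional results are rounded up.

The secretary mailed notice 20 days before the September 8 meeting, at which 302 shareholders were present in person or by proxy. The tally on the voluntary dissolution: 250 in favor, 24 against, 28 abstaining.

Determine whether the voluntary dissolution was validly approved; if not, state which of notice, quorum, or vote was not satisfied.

Invalid — quorum requirement not satisfied.

Notice: 20 days given; 20 required. Satisfied.
Quorum: 50% of 605 = 302.50, rounded up to 303; 302 present. Not satisfied.
Vote: requires three-fifths of the votes cast (302 − 28 abstaining = 274); 3/5 of 274 = 164.40, rounded up to 165, so 165 needed; 250 in favor. Satisfied.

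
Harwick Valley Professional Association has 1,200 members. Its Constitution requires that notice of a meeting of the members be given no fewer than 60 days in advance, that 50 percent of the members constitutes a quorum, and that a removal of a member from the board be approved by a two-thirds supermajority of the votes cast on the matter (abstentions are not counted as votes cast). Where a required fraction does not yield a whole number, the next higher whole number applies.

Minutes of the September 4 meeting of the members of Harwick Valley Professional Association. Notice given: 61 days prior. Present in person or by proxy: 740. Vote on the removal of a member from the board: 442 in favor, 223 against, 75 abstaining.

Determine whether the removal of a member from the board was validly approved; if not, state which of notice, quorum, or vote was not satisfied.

Notice: 61 days given; 60 required. Satisfied.
Quorum: 50% of 1,200 = 600; 740 present. Satisfied.
Vote: requires two-thirds of the votes cast (740 − 75 abstaining = 665); 2/3 of 665 = 443.33, rounded up to 444, so 444 needed; 442 in favor. Not satisfied.

Invalid — vote requirement not satisfied.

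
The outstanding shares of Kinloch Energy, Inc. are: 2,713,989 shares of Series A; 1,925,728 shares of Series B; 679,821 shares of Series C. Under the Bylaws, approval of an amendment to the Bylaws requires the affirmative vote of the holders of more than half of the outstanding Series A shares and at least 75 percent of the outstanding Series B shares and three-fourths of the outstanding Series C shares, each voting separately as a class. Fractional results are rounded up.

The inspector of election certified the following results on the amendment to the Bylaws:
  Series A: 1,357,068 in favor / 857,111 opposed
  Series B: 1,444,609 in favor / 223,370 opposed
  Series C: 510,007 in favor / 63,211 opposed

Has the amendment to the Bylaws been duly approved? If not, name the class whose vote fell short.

Approved — every class gave the required vote.

Series A: a majority of 2713989 is 1356995; 1,356,995 required, 1,357,068 in favor — approved.
Series B: 3/4 of 1925728 = 1444296; 1,444,296 required, 1,444,609 in favor — approved.
Series C: 3/4 of 679821 = 509865.75, rounded up to 509866; 509,866 required, 510,007 in favor — approved.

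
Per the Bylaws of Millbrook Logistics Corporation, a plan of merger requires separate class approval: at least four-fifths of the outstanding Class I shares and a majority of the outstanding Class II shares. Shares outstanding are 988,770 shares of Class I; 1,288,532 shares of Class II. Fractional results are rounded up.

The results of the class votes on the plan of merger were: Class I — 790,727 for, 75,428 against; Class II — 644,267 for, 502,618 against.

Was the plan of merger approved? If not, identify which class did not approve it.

Class I: 4/5 of 988770 = 791016; 791,016 required, 790,727 in favor — not approved.
Class II: a majority of 1288532 is 644267; 644,267 required, 644,267 in favor — approved.

Not approved — the Class I shares did not give the required vote.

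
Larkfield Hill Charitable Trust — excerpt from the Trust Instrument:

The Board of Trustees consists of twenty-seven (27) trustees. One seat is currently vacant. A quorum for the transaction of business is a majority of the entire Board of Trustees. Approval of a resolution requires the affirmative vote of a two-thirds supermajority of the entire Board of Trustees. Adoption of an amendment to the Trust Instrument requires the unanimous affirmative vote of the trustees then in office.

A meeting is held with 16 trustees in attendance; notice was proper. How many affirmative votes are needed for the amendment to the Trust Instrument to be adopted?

26

The amendment to the Trust Instrument requires the unanimous vote of the trustees then in office (26).
Unanimous means all 26.
(Only 16 can vote, so the amendment to the Trust Instrument cannot pass at this meeting, but the required vote is still 26.)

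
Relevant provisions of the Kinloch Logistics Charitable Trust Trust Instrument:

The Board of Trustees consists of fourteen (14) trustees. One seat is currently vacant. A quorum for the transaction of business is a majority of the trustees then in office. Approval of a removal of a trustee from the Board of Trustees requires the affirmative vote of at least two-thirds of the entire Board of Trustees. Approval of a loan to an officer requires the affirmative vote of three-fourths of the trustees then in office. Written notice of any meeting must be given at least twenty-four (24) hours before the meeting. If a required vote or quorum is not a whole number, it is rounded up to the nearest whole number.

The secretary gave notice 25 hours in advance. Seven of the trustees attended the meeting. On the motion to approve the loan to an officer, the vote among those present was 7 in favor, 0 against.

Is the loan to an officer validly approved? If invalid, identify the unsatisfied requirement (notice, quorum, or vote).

Invalid — vote requirement not satisfied.

Notice: 25 hours given; 24 required (25 ≥ 24). Satisfied.
Quorum: 7 present; quorum is 7. Satisfied.
Vote: the loan to an officer requires three-fourths of the trustees then in office (13). 3/4 of 13 = 9.75, rounded up to 10, so 10 affirmative votes are needed; 7 voted in favor. Not satisfied.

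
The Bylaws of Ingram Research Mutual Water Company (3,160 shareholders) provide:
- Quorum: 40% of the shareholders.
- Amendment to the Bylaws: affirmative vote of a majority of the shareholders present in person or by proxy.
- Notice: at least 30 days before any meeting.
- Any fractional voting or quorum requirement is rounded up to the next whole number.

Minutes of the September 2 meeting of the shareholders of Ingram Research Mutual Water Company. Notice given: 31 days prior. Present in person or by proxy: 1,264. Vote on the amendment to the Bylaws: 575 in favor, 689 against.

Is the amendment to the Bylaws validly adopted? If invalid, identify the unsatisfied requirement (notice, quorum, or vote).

Invalid — vote requirement not satisfied.

Notice: 31 days given; 30 required. Satisfied.
Quorum: 40% of 3,160 = 1,264; 1,264 present. Satisfied.
Vote: requires a majority of those present (1,264); a majority of 1264 is 633, so 633 needed; 575 in favor. Not satisfied.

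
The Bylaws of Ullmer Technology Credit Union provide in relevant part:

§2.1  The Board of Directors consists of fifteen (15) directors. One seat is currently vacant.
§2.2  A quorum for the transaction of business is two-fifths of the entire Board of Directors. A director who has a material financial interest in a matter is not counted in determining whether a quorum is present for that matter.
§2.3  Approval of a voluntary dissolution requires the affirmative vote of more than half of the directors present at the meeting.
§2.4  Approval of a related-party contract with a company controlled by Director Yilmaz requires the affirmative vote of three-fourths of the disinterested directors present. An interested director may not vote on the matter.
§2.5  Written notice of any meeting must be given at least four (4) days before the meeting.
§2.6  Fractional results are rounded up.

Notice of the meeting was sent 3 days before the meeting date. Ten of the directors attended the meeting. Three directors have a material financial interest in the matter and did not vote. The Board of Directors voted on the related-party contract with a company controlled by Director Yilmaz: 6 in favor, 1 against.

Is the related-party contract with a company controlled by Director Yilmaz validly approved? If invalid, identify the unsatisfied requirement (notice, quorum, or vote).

Notice: 3 days given; 4 required (3 < 4). Not satisfied.
Quorum: 10 present, but the 3 interested directors do not count, leaving 7. Quorum is 6. Satisfied.
Vote: the related-party contract with a company controlled by Director Yilmaz requires three-fourths of the disinterested directors present (10 − 3 = 7). 3/4 of 7 = 5.25, rounded up to 6, so 6 affirmative votes are needed; 6 voted in favor. Satisfied.

Invalid — notice requirement not satisfied.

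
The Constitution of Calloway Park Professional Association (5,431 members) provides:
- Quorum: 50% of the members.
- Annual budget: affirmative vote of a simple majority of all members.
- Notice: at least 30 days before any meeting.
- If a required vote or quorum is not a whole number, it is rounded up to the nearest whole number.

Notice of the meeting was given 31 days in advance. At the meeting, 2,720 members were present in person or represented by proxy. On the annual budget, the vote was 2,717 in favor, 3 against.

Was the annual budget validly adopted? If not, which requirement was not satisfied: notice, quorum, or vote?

Valid — all requirements satisfied.

Notice: 31 days given; 30 required. Satisfied.
Quorum: 50% of 5,431 = 2,715.50, rounded up to 2,716; 2,720 present. Satisfied.
Vote: requires a majority of all members (5,431); a majority of 5431 is 2716, so 2,716 needed; 2,717 in favor. Satisfied.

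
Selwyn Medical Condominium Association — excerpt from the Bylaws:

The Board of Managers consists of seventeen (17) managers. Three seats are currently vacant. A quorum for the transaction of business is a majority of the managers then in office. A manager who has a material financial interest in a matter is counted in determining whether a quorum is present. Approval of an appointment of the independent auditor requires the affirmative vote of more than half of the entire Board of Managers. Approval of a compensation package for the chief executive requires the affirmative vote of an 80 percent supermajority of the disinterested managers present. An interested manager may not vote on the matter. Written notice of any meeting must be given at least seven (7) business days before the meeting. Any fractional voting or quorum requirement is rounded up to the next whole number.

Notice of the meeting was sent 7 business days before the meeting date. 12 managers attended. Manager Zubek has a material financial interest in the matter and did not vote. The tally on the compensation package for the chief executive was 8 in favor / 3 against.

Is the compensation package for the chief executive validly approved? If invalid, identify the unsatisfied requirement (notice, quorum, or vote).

Invalid — vote requirement not satisfied.

Notice: 7 business days given; 7 required (7 ≥ 7). Satisfied.
Quorum: 12 present (interested managers count toward quorum); quorum is 8. Satisfied.
Vote: the compensation package for the chief executive requires four-fifths of the disinterested managers present (12 − 1 = 11). 4/5 of 11 = 8.80, rounded up to 9, so 9 affirmative votes are needed; 8 voted in favor. Not satisfied.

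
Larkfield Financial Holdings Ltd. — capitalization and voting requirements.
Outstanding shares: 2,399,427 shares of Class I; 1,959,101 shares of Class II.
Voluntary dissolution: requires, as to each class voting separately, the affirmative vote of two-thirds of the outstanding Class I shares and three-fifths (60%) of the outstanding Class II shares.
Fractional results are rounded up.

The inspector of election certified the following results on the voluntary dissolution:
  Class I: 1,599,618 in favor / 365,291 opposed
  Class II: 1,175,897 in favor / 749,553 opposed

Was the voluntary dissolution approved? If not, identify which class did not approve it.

Approved — every class gave the required vote.

Class I: 2/3 of 2399427 = 1599618; 1,599,618 required, 1,599,618 in favor — approved.
Class II: 3/5 of 1959101 = 1175460.60, rounded up to 1175461; 1,175,461 required, 1,175,897 in favor — approved.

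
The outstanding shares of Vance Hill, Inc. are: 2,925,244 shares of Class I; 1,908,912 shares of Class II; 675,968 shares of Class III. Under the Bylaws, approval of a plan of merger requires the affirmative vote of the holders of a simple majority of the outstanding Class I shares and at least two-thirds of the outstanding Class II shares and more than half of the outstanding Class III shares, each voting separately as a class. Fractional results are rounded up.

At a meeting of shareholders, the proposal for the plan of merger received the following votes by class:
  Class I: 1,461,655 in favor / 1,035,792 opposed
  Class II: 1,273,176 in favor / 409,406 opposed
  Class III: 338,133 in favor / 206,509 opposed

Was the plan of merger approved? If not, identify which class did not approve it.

Class I: a majority of 2925244 is 1462623; 1,462,623 required, 1,461,655 in favor — not approved.
Class II: 2/3 of 1908912 = 1272608; 1,272,608 required, 1,273,176 in favor — approved.
Class III: a majority of 675968 is 337985; 337,985 required, 338,133 in favor — approved.

Not approved — the Class I shares did not give the required vote.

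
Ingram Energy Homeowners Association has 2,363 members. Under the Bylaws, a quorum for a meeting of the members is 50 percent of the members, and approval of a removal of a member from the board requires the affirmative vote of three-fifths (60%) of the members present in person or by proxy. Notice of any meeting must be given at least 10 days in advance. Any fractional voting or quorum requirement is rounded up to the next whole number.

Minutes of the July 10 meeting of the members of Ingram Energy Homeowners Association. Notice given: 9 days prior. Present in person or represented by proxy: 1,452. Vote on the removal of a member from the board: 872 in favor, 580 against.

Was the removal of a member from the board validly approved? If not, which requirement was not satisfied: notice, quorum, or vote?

Invalid — notice requirement not satisfied.

Notice: 9 days given; 10 required. Not satisfied.
Quorum: 50% of 2,363 = 1,181.50, rounded up to 1,182; 1,452 present. Satisfied.
Vote: requires three-fifths of those present (1,452); 3/5 of 1452 = 871.20, rounded up to 872, so 872 needed; 872 in favor. Satisfied.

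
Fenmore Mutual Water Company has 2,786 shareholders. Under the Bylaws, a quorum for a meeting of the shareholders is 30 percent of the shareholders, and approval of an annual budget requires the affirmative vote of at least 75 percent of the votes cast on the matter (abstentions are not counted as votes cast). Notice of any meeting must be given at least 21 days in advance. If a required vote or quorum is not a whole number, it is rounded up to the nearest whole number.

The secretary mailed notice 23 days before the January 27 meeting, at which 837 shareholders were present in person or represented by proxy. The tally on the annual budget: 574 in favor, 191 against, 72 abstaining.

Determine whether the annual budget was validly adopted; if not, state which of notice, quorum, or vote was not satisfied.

Notice: 23 days given; 21 required. Satisfied.
Quorum: 30% of 2,786 = 835.80, rounded up to 836; 837 present. Satisfied.
Vote: requires three-fourths of the votes cast (837 − 72 abstaining = 765); 3/4 of 765 = 573.75, rounded up to 574, so 574 needed; 574 in favor. Satisfied.

Valid — all requirements satisfied.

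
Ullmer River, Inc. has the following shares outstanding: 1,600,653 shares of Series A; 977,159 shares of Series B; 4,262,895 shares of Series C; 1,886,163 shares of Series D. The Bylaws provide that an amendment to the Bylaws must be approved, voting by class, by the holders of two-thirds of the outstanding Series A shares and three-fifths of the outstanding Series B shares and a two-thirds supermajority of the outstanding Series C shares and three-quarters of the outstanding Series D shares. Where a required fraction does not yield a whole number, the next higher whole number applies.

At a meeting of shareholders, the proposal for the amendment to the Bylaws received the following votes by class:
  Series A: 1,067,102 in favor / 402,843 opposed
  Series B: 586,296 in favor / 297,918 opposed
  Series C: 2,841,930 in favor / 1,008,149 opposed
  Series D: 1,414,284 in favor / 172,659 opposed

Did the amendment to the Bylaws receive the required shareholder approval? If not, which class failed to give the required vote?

Not approved — the Series D shares did not give the required vote.

Series A: 2/3 of 1600653 = 1067102; 1,067,102 required, 1,067,102 in favor — approved.
Series B: 3/5 of 977159 = 586295.40, rounded up to 586296; 586,296 required, 586,296 in favor — approved.
Series C: 2/3 of 4262895 = 2841930; 2,841,930 required, 2,841,930 in favor — approved.
Series D: 3/4 of 1886163 = 1414622.25, rounded up to 1414623; 1,414,623 required, 1,414,284 in favor — not approved.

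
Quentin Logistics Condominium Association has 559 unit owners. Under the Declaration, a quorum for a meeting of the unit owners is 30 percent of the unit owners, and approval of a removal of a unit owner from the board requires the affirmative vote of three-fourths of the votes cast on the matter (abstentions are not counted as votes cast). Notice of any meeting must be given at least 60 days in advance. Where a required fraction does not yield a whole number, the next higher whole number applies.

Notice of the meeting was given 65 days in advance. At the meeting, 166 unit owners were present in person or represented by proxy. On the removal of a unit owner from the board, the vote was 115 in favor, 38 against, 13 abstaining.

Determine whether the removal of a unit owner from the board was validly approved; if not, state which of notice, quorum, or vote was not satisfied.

Notice: 65 days given; 60 required. Satisfied.
Quorum: 30% of 559 = 167.70, rounded up to 168; 166 present. Not satisfied.
Vote: requires three-fourths of the votes cast (166 − 13 abstaining = 153); 3/4 of 153 = 114.75, rounded up to 115, so 115 needed; 115 in favor. Satisfied.

Invalid — quorum requirement not satisfied.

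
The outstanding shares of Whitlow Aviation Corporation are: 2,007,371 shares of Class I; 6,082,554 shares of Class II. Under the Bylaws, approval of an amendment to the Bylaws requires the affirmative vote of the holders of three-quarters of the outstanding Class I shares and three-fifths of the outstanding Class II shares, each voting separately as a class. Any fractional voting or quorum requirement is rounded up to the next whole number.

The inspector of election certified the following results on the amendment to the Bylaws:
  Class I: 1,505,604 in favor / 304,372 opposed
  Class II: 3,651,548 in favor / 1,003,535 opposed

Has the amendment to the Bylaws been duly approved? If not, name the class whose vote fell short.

Approved — every class gave the required vote.

Class I: 3/4 of 2007371 = 1505528.25, rounded up to 1505529; 1,505,529 required, 1,505,604 in favor — approved.
Class II: 3/5 of 6082554 = 3649532.40, rounded up to 3649533; 3,649,533 required, 3,651,548 in favor — approved.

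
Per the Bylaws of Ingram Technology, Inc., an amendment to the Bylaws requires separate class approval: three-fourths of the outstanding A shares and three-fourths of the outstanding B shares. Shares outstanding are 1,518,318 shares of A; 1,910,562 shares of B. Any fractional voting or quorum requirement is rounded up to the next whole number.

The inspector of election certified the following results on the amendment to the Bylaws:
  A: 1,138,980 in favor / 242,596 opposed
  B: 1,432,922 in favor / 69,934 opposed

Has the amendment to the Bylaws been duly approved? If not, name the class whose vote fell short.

A: 3/4 of 1518318 = 1138738.50, rounded up to 1138739; 1,138,739 required, 1,138,980 in favor — approved.
B: 3/4 of 1910562 = 1432921.50, rounded up to 1432922; 1,432,922 required, 1,432,922 in favor — approved.

Approved — every class gave the required vote.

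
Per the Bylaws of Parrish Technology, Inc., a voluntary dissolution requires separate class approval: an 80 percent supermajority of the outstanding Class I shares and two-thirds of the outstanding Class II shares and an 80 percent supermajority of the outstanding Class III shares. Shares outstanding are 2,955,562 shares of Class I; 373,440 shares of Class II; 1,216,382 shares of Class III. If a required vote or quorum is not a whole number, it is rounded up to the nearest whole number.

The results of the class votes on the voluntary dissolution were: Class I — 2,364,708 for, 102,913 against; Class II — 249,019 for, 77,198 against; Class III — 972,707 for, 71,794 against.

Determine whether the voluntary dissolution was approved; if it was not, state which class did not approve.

Class I: 4/5 of 2955562 = 2364449.60, rounded up to 2364450; 2,364,450 required, 2,364,708 in favor — approved.
Class II: 2/3 of 373440 = 248960; 248,960 required, 249,019 in favor — approved.
Class III: 4/5 of 1216382 = 973105.60, rounded up to 973106; 973,106 required, 972,707 in favor — not approved.

Not approved — the Class III shares did not give the required vote.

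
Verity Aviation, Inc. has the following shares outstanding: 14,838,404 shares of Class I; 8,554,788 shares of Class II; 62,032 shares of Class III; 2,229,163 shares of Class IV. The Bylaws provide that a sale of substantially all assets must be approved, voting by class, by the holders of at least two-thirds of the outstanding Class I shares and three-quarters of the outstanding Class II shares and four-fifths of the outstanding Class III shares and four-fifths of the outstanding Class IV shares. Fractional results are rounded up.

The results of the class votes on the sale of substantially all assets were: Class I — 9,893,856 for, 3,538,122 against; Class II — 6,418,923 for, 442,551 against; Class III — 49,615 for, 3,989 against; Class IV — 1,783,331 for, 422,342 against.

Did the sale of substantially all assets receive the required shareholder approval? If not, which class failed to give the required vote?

Class I: 2/3 of 14838404 = 9892269.33, rounded up to 9892270; 9,892,270 required, 9,893,856 in favor — approved.
Class II: 3/4 of 8554788 = 6416091; 6,416,091 required, 6,418,923 in favor — approved.
Class III: 4/5 of 62032 = 49625.60, rounded up to 49626; 49,626 required, 49,615 in favor — not approved.
Class IV: 4/5 of 2229163 = 1783330.40, rounded up to 1783331; 1,783,331 required, 1,783,331 in favor — approved.

Not approved — the Class III shares did not give the required vote.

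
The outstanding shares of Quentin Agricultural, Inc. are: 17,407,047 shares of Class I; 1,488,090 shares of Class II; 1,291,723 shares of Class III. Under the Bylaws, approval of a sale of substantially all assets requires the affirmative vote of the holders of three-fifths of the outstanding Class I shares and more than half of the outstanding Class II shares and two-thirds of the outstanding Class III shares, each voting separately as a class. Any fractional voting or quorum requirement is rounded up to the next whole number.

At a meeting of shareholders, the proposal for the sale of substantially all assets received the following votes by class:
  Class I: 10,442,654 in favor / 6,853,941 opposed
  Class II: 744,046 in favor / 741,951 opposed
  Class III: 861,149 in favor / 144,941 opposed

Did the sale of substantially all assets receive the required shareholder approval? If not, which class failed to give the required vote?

Class I: 3/5 of 17407047 = 10444228.20, rounded up to 10444229; 10,444,229 required, 10,442,654 in favor — not approved.
Class II: a majority of 1488090 is 744046; 744,046 required, 744,046 in favor — approved.
Class III: 2/3 of 1291723 = 861148.67, rounded up to 861149; 861,149 required, 861,149 in favor — approved.

Not approved — the Class I shares did not give the required vote.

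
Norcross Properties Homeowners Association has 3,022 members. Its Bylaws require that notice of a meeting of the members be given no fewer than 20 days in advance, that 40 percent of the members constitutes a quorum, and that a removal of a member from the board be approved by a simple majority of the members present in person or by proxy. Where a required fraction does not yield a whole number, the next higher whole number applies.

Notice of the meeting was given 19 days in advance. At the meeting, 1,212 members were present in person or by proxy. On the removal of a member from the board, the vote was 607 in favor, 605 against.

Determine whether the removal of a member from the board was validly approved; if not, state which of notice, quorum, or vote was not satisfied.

Invalid — notice requirement not satisfied.

Notice: 19 days given; 20 required. Not satisfied.
Quorum: 40% of 3,022 = 1,208.80, rounded up to 1,209; 1,212 present. Satisfied.
Vote: requires a majority of those present (1,212); a majority of 1212 is 607, so 607 needed; 607 in favor. Satisfied.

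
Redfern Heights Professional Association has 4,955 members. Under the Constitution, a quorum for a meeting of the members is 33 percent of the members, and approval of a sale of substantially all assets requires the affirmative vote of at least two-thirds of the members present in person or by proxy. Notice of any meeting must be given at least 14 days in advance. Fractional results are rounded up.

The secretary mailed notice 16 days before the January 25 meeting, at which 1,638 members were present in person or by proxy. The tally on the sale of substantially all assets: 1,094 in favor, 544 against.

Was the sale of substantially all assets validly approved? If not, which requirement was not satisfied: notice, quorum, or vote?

Valid — all requirements satisfied.

Notice: 16 days given; 14 required. Satisfied.
Quorum: 33% of 4,955 = 1,635.15, rounded up to 1,636; 1,638 present. Satisfied.
Vote: requires two-thirds of those present (1,638); 2/3 of 1638 = 1092, so 1,092 needed; 1,094 in favor. Satisfied.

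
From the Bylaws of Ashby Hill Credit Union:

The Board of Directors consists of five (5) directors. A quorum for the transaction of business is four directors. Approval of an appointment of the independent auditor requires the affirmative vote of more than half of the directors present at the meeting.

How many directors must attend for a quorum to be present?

The quorum is fixed at 4.

4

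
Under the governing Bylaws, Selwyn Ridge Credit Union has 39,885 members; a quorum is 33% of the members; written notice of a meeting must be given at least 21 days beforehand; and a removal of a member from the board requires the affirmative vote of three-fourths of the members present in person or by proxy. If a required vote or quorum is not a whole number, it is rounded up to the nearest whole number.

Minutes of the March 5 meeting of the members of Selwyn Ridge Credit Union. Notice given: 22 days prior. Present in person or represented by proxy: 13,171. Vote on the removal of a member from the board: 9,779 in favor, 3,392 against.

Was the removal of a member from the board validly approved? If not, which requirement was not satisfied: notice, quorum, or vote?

Notice: 22 days given; 21 required. Satisfied.
Quorum: 33% of 39,885 = 13,162.05, rounded up to 13,163; 13,171 present. Satisfied.
Vote: requires three-fourths of those present (13,171); 3/4 of 13171 = 9878.25, rounded up to 9879, so 9,879 needed; 9,779 in favor. Not satisfied.

Invalid — vote requirement not satisfied.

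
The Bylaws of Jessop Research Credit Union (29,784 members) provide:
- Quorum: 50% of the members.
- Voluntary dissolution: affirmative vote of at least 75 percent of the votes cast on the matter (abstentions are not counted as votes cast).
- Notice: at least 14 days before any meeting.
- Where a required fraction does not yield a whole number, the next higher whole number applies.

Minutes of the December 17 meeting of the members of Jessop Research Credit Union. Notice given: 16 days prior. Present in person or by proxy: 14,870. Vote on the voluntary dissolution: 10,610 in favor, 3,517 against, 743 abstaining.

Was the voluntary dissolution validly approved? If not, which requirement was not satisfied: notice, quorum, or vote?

Notice: 16 days given; 14 required. Satisfied.
Quorum: 50% of 29,784 = 14,892; 14,870 present. Not satisfied.
Vote: requires three-fourths of the votes cast (14,870 − 743 abstaining = 14,127); 3/4 of 14127 = 10595.25, rounded up to 10596, so 10,596 needed; 10,610 in favor. Satisfied.

Invalid — quorum requirement not satisfied.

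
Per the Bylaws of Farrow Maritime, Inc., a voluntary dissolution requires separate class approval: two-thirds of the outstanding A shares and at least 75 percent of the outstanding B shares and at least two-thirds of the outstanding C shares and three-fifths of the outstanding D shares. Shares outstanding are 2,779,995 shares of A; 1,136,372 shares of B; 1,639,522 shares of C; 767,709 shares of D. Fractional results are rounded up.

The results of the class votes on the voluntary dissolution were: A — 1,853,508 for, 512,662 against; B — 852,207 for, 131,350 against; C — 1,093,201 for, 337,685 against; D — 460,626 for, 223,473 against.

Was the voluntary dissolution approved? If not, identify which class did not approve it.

Not approved — the B shares did not give the required vote.

A: 2/3 of 2779995 = 1853330; 1,853,330 required, 1,853,508 in favor — approved.
B: 3/4 of 1136372 = 852279; 852,279 required, 852,207 in favor — not approved.
C: 2/3 of 1639522 = 1093014.67, rounded up to 1093015; 1,093,015 required, 1,093,201 in favor — approved.
D: 3/5 of 767709 = 460625.40, rounded up to 460626; 460,626 required, 460,626 in favor — approved.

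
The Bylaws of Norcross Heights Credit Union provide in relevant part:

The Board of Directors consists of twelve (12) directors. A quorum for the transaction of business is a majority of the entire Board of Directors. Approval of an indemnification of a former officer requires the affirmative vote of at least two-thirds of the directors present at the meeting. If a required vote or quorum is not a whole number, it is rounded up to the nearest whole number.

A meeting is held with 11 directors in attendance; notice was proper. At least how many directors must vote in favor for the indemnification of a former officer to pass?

8

The indemnification of a former officer requires two-thirds of the directors present (11).
2/3 of 11 = 7.33, rounded up to 8.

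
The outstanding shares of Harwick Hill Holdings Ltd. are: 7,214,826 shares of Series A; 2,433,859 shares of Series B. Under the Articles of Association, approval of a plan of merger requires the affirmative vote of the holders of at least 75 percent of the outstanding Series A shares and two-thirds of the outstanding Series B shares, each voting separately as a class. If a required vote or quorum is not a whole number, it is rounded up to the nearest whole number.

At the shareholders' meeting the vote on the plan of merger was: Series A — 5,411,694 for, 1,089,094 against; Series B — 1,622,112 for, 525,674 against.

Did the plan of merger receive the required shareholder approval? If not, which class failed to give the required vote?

Series A: 3/4 of 7214826 = 5411119.50, rounded up to 5411120; 5,411,120 required, 5,411,694 in favor — approved.
Series B: 2/3 of 2433859 = 1622572.67, rounded up to 1622573; 1,622,573 required, 1,622,112 in favor — not approved.

Not approved — the Series B shares did not give the required vote.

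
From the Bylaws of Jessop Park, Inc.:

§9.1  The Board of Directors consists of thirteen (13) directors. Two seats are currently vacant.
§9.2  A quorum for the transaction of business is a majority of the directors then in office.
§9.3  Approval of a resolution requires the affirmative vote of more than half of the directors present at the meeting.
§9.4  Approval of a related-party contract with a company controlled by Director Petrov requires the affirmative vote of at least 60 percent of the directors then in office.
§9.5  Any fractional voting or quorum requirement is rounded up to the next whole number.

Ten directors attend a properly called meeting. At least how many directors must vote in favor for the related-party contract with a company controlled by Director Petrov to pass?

7

The related-party contract with a company controlled by Director Petrov requires three-fifths of the directors then in office (11).
3/5 of 11 = 6.60, rounded up to 7.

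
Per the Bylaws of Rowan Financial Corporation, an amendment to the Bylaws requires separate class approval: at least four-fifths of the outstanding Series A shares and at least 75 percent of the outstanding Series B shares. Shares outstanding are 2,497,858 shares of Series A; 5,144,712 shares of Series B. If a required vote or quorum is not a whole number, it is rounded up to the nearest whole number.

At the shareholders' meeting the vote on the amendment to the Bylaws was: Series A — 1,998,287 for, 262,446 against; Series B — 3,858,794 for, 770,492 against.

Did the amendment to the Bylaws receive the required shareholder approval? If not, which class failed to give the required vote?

Approved — every class gave the required vote.

Series A: 4/5 of 2497858 = 1998286.40, rounded up to 1998287; 1,998,287 required, 1,998,287 in favor — approved.
Series B: 3/4 of 5144712 = 3858534; 3,858,534 required, 3,858,794 in favor — approved.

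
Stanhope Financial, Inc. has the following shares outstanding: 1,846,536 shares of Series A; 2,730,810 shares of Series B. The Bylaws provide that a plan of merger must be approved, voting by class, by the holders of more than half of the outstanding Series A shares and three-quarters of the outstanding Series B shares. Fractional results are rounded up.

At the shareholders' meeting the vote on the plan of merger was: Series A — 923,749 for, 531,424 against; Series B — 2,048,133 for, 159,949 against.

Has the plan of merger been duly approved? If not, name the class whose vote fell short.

Series A: a majority of 1846536 is 923269; 923,269 required, 923,749 in favor — approved.
Series B: 3/4 of 2730810 = 2048107.50, rounded up to 2048108; 2,048,108 required, 2,048,133 in favor — approved.

Approved — every class gave the required vote.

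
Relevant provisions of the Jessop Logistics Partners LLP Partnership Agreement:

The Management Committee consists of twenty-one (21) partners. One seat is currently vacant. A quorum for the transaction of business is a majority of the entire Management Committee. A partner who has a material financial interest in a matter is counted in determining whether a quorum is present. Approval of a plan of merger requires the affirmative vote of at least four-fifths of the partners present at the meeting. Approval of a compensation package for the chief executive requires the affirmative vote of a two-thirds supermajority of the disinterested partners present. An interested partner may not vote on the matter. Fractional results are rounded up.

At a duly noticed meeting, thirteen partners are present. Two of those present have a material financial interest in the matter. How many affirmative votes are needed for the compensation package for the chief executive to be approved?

8

The compensation package for the chief executive requires two-thirds of the disinterested partners present (13 − 2 = 11).
2/3 of 11 = 7.33, rounded up to 8.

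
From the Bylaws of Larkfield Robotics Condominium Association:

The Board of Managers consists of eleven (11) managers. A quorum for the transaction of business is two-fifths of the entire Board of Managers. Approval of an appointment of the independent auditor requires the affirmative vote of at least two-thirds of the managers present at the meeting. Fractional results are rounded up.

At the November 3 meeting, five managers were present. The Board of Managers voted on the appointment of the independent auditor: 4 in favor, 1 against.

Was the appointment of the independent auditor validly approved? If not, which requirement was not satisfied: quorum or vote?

Quorum: 5 present; quorum is 5. Satisfied.
Vote: the appointment of the independent auditor requires two-thirds of the managers present (5). 2/3 of 5 = 3.33, rounded up to 4, so 4 affirmative votes are needed; 4 voted in favor. Satisfied.

Valid — all requirements satisfied.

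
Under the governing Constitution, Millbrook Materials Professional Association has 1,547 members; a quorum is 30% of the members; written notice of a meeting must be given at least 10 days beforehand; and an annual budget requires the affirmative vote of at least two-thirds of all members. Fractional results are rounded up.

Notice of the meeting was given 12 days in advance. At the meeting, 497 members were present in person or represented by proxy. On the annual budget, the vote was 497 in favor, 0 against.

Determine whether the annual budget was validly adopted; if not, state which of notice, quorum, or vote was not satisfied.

Invalid — vote requirement not satisfied.

Notice: 12 days given; 10 required. Satisfied.
Quorum: 30% of 1,547 = 464.10, rounded up to 465; 497 present. Satisfied.
Vote: requires two-thirds of all members (1,547); 2/3 of 1547 = 1031.33, rounded up to 1032, so 1,032 needed; 497 in favor. Not satisfied.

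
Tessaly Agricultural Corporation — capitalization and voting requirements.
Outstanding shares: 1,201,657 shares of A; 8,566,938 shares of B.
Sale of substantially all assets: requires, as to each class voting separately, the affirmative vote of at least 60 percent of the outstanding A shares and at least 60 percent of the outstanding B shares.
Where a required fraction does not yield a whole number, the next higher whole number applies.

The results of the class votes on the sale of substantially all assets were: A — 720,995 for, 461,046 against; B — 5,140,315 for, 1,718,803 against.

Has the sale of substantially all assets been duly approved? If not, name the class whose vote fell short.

A: 3/5 of 1201657 = 720994.20, rounded up to 720995; 720,995 required, 720,995 in favor — approved.
B: 3/5 of 8566938 = 5140162.80, rounded up to 5140163; 5,140,163 required, 5,140,315 in favor — approved.

Approved — every class gave the required vote.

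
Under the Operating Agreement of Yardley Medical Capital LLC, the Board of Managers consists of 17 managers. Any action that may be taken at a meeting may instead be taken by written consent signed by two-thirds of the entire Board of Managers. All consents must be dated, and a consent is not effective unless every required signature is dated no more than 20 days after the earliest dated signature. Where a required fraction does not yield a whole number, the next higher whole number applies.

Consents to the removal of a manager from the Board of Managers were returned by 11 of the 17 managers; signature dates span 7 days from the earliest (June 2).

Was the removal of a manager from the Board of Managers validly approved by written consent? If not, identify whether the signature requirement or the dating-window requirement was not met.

Not effective — insufficient signatures.

Signatures required: two-thirds of 17 — 2/3 of 17 = 11.33, rounded up to 12, so 12 needed; 11 signed. Insufficient.
Dating window: the latest signature is 7 days after the earliest; the limit is 20 days. Within the window.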